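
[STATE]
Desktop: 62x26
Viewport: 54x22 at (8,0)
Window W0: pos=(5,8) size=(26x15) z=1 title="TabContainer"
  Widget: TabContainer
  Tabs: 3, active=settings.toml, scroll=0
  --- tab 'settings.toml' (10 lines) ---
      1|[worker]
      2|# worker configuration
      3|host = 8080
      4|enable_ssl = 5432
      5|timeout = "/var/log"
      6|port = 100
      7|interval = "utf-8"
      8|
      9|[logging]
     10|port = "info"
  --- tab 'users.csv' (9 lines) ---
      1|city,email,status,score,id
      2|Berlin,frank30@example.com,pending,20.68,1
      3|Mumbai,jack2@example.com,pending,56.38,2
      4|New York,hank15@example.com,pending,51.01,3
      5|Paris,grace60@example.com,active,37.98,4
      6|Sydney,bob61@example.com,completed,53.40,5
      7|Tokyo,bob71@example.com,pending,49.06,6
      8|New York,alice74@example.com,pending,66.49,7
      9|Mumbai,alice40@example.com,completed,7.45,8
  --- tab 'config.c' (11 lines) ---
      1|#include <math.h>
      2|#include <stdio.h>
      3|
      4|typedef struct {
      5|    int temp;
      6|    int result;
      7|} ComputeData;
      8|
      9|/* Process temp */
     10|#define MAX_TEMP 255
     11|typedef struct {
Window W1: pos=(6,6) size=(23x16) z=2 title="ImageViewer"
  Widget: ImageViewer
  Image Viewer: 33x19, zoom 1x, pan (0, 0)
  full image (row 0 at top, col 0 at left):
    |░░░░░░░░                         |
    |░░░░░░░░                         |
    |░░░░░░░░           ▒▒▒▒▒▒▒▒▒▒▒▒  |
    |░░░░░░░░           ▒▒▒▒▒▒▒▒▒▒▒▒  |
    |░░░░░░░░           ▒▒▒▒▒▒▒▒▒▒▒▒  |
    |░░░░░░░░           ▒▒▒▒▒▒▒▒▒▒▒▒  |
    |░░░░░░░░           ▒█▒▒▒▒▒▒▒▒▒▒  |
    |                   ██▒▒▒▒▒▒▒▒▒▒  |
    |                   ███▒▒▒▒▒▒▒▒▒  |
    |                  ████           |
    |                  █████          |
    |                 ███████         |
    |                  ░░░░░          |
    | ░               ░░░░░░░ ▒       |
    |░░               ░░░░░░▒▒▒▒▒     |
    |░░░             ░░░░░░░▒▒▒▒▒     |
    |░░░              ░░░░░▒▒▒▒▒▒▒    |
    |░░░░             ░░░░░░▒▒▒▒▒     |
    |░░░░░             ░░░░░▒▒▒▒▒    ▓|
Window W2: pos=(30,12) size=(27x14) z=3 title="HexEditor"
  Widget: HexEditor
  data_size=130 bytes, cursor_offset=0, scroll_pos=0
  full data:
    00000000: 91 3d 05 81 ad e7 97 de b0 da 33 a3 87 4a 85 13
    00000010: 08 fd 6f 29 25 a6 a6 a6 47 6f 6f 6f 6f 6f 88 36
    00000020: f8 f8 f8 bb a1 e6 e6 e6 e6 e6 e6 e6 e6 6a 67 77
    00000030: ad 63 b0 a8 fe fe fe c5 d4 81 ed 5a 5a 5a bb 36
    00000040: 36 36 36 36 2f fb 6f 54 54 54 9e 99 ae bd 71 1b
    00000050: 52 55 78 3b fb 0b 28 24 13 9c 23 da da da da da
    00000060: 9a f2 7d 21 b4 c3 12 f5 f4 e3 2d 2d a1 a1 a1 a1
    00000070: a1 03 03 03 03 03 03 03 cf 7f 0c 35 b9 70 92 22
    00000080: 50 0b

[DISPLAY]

                                                      
                                                      
                                                      
                                                      
                                                      
                                                      
━━━━━━━━━━━━━━━━━━━━┓                                 
ImageViewer         ┃                                 
────────────────────┨━┓                               
░░░░░░░             ┃ ┃                               
░░░░░░░             ┃─┨                               
░░░░░░░           ▒▒┃c┃                               
░░░░░░░           ▒▒┃─┏━━━━━━━━━━━━━━━━━━━━━━━━━┓     
░░░░░░░           ▒▒┃ ┃ HexEditor               ┃     
░░░░░░░           ▒▒┃ ┠─────────────────────────┨     
░░░░░░░           ▒█┃ ┃00000000  91 3d 05 81 ad ┃     
                  ██┃ ┃00000010  08 fd 6f 29 25 ┃     
                  ██┃ ┃00000020  f8 f8 f8 bb a1 ┃     
                 ███┃ ┃00000030  ad 63 b0 a8 fe ┃     
                 ███┃ ┃00000040  36 36 36 36 2f ┃     
                ████┃ ┃00000050  52 55 78 3b fb ┃     
━━━━━━━━━━━━━━━━━━━━┛ ┃00000060  9a f2 7d 21 b4 ┃     


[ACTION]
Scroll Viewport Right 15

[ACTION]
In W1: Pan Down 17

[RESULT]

                                                      
                                                      
                                                      
                                                      
                                                      
                                                      
━━━━━━━━━━━━━━━━━━━━┓                                 
ImageViewer         ┃                                 
────────────────────┨━┓                               
░░░             ░░░░┃ ┃                               
░░░░             ░░░┃─┨                               
                    ┃c┃                               
                    ┃─┏━━━━━━━━━━━━━━━━━━━━━━━━━┓     
                    ┃ ┃ HexEditor               ┃     
                    ┃ ┠─────────────────────────┨     
                    ┃ ┃00000000  91 3d 05 81 ad ┃     
                    ┃ ┃00000010  08 fd 6f 29 25 ┃     
                    ┃ ┃00000020  f8 f8 f8 bb a1 ┃     
                    ┃ ┃00000030  ad 63 b0 a8 fe ┃     
                    ┃ ┃00000040  36 36 36 36 2f ┃     
                    ┃ ┃00000050  52 55 78 3b fb ┃     
━━━━━━━━━━━━━━━━━━━━┛ ┃00000060  9a f2 7d 21 b4 ┃     


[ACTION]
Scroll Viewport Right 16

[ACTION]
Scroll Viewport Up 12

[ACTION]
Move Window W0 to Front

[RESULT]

                                                      
                                                      
                                                      
                                                      
                                                      
                                                      
━━━━━━━━━━━━━━━━━━━━┓                                 
ImageViewer         ┃                                 
━━━━━━━━━━━━━━━━━━━━━━┓                               
abContainer           ┃                               
──────────────────────┨                               
ettings.toml]│ users.c┃                               
──────────────────────┃━━━━━━━━━━━━━━━━━━━━━━━━━┓     
orker]                ┃ HexEditor               ┃     
worker configuration  ┃─────────────────────────┨     
st = 8080             ┃00000000  91 3d 05 81 ad ┃     
able_ssl = 5432       ┃00000010  08 fd 6f 29 25 ┃     
meout = "/var/log"    ┃00000020  f8 f8 f8 bb a1 ┃     
rt = 100              ┃00000030  ad 63 b0 a8 fe ┃     
terval = "utf-8"      ┃00000040  36 36 36 36 2f ┃     
                      ┃00000050  52 55 78 3b fb ┃     
ogging]               ┃00000060  9a f2 7d 21 b4 ┃     


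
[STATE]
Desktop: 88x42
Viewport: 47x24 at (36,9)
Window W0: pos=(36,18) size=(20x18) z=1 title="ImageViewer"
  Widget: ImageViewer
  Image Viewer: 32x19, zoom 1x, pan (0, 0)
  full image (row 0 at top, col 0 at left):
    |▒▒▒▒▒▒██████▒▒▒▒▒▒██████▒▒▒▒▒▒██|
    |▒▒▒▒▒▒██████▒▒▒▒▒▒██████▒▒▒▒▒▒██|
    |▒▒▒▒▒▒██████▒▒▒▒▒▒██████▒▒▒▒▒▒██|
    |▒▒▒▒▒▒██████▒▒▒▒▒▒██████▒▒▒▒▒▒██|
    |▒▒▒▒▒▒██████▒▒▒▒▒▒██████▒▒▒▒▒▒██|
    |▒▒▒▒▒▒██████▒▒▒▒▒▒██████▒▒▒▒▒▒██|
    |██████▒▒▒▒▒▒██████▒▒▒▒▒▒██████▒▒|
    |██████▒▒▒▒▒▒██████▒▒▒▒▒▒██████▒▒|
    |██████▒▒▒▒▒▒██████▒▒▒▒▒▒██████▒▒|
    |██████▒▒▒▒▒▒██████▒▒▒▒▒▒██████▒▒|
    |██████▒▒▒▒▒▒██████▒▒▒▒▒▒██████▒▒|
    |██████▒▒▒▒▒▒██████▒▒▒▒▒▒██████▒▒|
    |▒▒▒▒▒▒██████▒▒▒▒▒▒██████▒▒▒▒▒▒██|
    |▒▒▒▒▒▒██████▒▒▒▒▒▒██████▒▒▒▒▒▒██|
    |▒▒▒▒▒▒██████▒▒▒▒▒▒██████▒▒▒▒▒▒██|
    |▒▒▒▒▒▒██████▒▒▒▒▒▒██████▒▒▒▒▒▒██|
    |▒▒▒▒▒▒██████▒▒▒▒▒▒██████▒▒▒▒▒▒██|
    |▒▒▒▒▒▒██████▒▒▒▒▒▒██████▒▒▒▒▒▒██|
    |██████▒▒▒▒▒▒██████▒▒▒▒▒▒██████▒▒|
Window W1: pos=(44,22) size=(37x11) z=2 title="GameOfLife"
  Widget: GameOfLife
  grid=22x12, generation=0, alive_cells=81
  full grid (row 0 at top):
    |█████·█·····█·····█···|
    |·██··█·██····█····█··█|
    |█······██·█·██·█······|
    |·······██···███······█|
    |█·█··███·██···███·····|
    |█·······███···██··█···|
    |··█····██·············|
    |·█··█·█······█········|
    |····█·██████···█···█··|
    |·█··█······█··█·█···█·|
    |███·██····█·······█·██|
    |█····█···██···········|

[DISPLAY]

                                               
                                               
                                               
                                               
                                               
                                               
                                               
                                               
                                               
┏━━━━━━━━━━━━━━━━━━┓                           
┃ ImageViewer      ┃                           
┠──────────────────┨                           
┃▒▒▒▒▒▒██████▒▒▒▒▒▒┃                           
┃▒▒▒▒▒▒█┏━━━━━━━━━━━━━━━━━━━━━━━━━━━━━━━━━━━┓  
┃▒▒▒▒▒▒█┃ GameOfLife                        ┃  
┃▒▒▒▒▒▒█┠───────────────────────────────────┨  
┃▒▒▒▒▒▒█┃Gen: 0                             ┃  
┃▒▒▒▒▒▒█┃·······██···███······█             ┃  
┃██████▒┃█·█··███·██···███·····             ┃  
┃██████▒┃█·······███···██··█···             ┃  
┃██████▒┃··█····██·············             ┃  
┃██████▒┃·█··█·█······█········             ┃  
┃██████▒┃····█·██████···█···█··             ┃  
┃██████▒┗━━━━━━━━━━━━━━━━━━━━━━━━━━━━━━━━━━━┛  


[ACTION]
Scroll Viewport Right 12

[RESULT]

                                               
                                               
                                               
                                               
                                               
                                               
                                               
                                               
                                               
━━━━━━━━━━━━━━┓                                
geViewer      ┃                                
──────────────┨                                
▒▒██████▒▒▒▒▒▒┃                                
▒▒█┏━━━━━━━━━━━━━━━━━━━━━━━━━━━━━━━━━━━┓       
▒▒█┃ GameOfLife                        ┃       
▒▒█┠───────────────────────────────────┨       
▒▒█┃Gen: 0                             ┃       
▒▒█┃·······██···███······█             ┃       
██▒┃█·█··███·██···███·····             ┃       
██▒┃█·······███···██··█···             ┃       
██▒┃··█····██·············             ┃       
██▒┃·█··█·█······█········             ┃       
██▒┃····█·██████···█···█··             ┃       
██▒┗━━━━━━━━━━━━━━━━━━━━━━━━━━━━━━━━━━━┛       


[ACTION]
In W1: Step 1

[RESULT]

                                               
                                               
                                               
                                               
                                               
                                               
                                               
                                               
                                               
━━━━━━━━━━━━━━┓                                
geViewer      ┃                                
──────────────┨                                
▒▒██████▒▒▒▒▒▒┃                                
▒▒█┏━━━━━━━━━━━━━━━━━━━━━━━━━━━━━━━━━━━┓       
▒▒█┃ GameOfLife                        ┃       
▒▒█┠───────────────────────────────────┨       
▒▒█┃Gen: 1                             ┃       
▒▒█┃·█········█·█···█·····             ┃       
██▒┃·█····█···██····█·····             ┃       
██▒┃··········█···█·█·····             ┃       
██▒┃·█·····██·····█·······             ┃       
██▒┃···█··█···█···········             ┃       
██▒┃···██·███████·██······             ┃       
██▒┗━━━━━━━━━━━━━━━━━━━━━━━━━━━━━━━━━━━┛       


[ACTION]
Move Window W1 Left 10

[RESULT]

                                               
                                               
                                               
                                               
                                               
                                               
                                               
                                               
                                               
━━━━━━━━━━━━━━┓                                
geViewer      ┃                                
──────────────┨                                
▒▒██████▒▒▒▒▒▒┃                                
━━━━━━━━━━━━━━━━━━━━━━━━━━━━━┓                 
fLife                        ┃                 
─────────────────────────────┨                 
                             ┃                 
····█·█···█·····             ┃                 
█···██····█·····             ┃                 
····█···█·█·····             ┃                 
·██·····█·······             ┃                 
█···█···········             ┃                 
███████·██······             ┃                 
━━━━━━━━━━━━━━━━━━━━━━━━━━━━━┛                 


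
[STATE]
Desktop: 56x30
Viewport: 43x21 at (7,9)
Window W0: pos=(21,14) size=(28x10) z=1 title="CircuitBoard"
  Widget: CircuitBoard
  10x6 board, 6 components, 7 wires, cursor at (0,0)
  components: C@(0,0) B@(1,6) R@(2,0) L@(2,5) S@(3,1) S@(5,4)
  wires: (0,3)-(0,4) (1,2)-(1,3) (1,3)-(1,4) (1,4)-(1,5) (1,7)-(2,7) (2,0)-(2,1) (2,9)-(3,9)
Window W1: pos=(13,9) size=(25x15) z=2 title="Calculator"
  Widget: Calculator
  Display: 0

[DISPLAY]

      ┏━━━━━━━━━━━━━━━━━━━━━━━┓            
      ┃ Calculator            ┃            
      ┠───────────────────────┨            
      ┃                      0┃            
      ┃┌───┬───┬───┬───┐      ┃            
      ┃│ 7 │ 8 │ 9 │ ÷ │      ┃━━━━━━━━━━┓ 
      ┃├───┼───┼───┼───┤      ┃          ┃ 
      ┃│ 4 │ 5 │ 6 │ × │      ┃──────────┨ 
      ┃├───┼───┼───┼───┤      ┃ 7 8 9    ┃ 
      ┃│ 1 │ 2 │ 3 │ - │      ┃· ─ ·     ┃ 
      ┃├───┼───┼───┼───┤      ┃          ┃ 
      ┃│ 0 │ . │ = │ + │      ┃· ─ · ─ · ┃ 
      ┃├───┼───┼───┼───┤      ┃          ┃ 
      ┃│ C │ MC│ MR│ M+│      ┃        L ┃ 
      ┗━━━━━━━━━━━━━━━━━━━━━━━┛━━━━━━━━━━┛ 
                                           
                                           
                                           
                                           
                                           
                                           


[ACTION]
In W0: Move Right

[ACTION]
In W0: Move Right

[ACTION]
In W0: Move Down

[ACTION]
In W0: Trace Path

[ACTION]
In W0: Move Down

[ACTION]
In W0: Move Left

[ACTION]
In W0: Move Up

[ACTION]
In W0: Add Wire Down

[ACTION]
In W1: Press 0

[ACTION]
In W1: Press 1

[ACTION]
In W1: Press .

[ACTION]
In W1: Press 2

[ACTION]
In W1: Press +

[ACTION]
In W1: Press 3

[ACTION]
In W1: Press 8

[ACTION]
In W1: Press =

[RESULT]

      ┏━━━━━━━━━━━━━━━━━━━━━━━┓            
      ┃ Calculator            ┃            
      ┠───────────────────────┨            
      ┃                   39.2┃            
      ┃┌───┬───┬───┬───┐      ┃            
      ┃│ 7 │ 8 │ 9 │ ÷ │      ┃━━━━━━━━━━┓ 
      ┃├───┼───┼───┼───┤      ┃          ┃ 
      ┃│ 4 │ 5 │ 6 │ × │      ┃──────────┨ 
      ┃├───┼───┼───┼───┤      ┃ 7 8 9    ┃ 
      ┃│ 1 │ 2 │ 3 │ - │      ┃· ─ ·     ┃ 
      ┃├───┼───┼───┼───┤      ┃          ┃ 
      ┃│ 0 │ . │ = │ + │      ┃· ─ · ─ · ┃ 
      ┃├───┼───┼───┼───┤      ┃          ┃ 
      ┃│ C │ MC│ MR│ M+│      ┃        L ┃ 
      ┗━━━━━━━━━━━━━━━━━━━━━━━┛━━━━━━━━━━┛ 
                                           
                                           
                                           
                                           
                                           
                                           


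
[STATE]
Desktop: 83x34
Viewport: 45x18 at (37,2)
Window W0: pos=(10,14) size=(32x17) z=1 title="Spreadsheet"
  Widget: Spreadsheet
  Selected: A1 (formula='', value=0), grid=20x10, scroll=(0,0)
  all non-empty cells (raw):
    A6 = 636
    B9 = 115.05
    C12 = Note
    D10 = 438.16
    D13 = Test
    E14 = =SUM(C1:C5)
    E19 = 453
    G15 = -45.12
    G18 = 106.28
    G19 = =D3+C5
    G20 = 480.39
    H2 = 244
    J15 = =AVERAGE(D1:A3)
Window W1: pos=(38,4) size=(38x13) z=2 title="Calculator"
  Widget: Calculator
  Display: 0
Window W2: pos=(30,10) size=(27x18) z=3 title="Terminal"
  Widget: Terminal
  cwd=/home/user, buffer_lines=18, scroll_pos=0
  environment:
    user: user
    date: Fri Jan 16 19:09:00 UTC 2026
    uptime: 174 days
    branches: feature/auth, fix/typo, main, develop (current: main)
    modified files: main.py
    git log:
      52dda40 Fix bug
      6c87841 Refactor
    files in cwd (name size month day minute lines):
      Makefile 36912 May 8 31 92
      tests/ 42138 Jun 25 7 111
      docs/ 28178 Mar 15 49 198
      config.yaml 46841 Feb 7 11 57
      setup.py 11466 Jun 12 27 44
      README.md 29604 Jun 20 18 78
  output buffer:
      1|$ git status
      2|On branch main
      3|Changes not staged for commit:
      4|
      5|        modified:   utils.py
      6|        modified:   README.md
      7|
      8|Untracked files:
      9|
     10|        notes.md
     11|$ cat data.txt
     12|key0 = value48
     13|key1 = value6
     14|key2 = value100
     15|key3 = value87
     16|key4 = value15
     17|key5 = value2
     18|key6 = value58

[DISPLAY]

                                             
                                             
 ┏━━━━━━━━━━━━━━━━━━━━━━━━━━━━━━━━━━━━┓      
 ┃ Calculator                         ┃      
 ┠────────────────────────────────────┨      
 ┃                                   0┃      
 ┃┌───┬───┬───┬───┐                   ┃      
 ┃│ 7 │ 8 │ 9 │ ÷ │                   ┃      
━━━━━━━━━━━━━━━━━━━┓                  ┃      
nal                ┃                  ┃      
───────────────────┨                  ┃      
status             ┃                  ┃      
nch main           ┃                  ┃      
s not staged for co┃                  ┃      
                   ┃━━━━━━━━━━━━━━━━━━┛      
  modified:   utils┃                         
  modified:   READM┃                         
                   ┃                         


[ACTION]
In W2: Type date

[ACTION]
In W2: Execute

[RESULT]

                                             
                                             
 ┏━━━━━━━━━━━━━━━━━━━━━━━━━━━━━━━━━━━━┓      
 ┃ Calculator                         ┃      
 ┠────────────────────────────────────┨      
 ┃                                   0┃      
 ┃┌───┬───┬───┬───┐                   ┃      
 ┃│ 7 │ 8 │ 9 │ ÷ │                   ┃      
━━━━━━━━━━━━━━━━━━━┓                  ┃      
nal                ┃                  ┃      
───────────────────┨                  ┃      
ked files:         ┃                  ┃      
                   ┃                  ┃      
  notes.md         ┃                  ┃      
data.txt           ┃━━━━━━━━━━━━━━━━━━┛      
 value48           ┃                         
 value6            ┃                         
 value100          ┃                         


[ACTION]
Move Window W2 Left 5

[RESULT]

                                             
                                             
 ┏━━━━━━━━━━━━━━━━━━━━━━━━━━━━━━━━━━━━┓      
 ┃ Calculator                         ┃      
 ┠────────────────────────────────────┨      
 ┃                                   0┃      
 ┃┌───┬───┬───┬───┐                   ┃      
 ┃│ 7 │ 8 │ 9 │ ÷ │                   ┃      
━━━━━━━━━━━━━━┓───┤                   ┃      
              ┃ × │                   ┃      
──────────────┨───┤                   ┃      
iles:         ┃ - │                   ┃      
              ┃───┤                   ┃      
es.md         ┃ + │                   ┃      
txt           ┃━━━━━━━━━━━━━━━━━━━━━━━┛      
e48           ┃                              
e6            ┃                              
e100          ┃                              


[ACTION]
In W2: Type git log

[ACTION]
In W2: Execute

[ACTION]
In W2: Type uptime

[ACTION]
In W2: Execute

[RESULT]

                                             
                                             
 ┏━━━━━━━━━━━━━━━━━━━━━━━━━━━━━━━━━━━━┓      
 ┃ Calculator                         ┃      
 ┠────────────────────────────────────┨      
 ┃                                   0┃      
 ┃┌───┬───┬───┬───┐                   ┃      
 ┃│ 7 │ 8 │ 9 │ ÷ │                   ┃      
━━━━━━━━━━━━━━┓───┤                   ┃      
              ┃ × │                   ┃      
──────────────┨───┤                   ┃      
e6            ┃ - │                   ┃      
e100          ┃───┤                   ┃      
e87           ┃ + │                   ┃      
e15           ┃━━━━━━━━━━━━━━━━━━━━━━━┛      
e2            ┃                              
e58           ┃                              
              ┃                              


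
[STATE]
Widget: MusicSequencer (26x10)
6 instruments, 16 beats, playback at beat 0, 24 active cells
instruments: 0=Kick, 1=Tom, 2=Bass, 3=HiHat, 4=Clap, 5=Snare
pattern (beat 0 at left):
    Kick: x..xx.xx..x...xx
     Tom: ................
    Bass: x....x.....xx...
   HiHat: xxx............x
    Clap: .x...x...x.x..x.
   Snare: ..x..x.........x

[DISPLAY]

      ▼123456789012345    
  Kick█··██·██··█···██    
   Tom················    
  Bass█····█·····██···    
 HiHat███············█    
  Clap·█···█···█·█··█·    
 Snare··█··█·········█    
                          
                          
                          


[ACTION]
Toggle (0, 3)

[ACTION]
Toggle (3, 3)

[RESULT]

      ▼123456789012345    
  Kick█···█·██··█···██    
   Tom················    
  Bass█····█·····██···    
 HiHat████···········█    
  Clap·█···█···█·█··█·    
 Snare··█··█·········█    
                          
                          
                          


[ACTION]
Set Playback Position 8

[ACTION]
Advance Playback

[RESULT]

      012345678▼012345    
  Kick█···█·██··█···██    
   Tom················    
  Bass█····█·····██···    
 HiHat████···········█    
  Clap·█···█···█·█··█·    
 Snare··█··█·········█    
                          
                          
                          


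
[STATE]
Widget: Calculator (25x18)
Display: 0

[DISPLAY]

                        0
┌───┬───┬───┬───┐        
│ 7 │ 8 │ 9 │ ÷ │        
├───┼───┼───┼───┤        
│ 4 │ 5 │ 6 │ × │        
├───┼───┼───┼───┤        
│ 1 │ 2 │ 3 │ - │        
├───┼───┼───┼───┤        
│ 0 │ . │ = │ + │        
├───┼───┼───┼───┤        
│ C │ MC│ MR│ M+│        
└───┴───┴───┴───┘        
                         
                         
                         
                         
                         
                         


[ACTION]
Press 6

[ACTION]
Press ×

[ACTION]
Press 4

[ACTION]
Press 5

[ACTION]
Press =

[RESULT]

                      270
┌───┬───┬───┬───┐        
│ 7 │ 8 │ 9 │ ÷ │        
├───┼───┼───┼───┤        
│ 4 │ 5 │ 6 │ × │        
├───┼───┼───┼───┤        
│ 1 │ 2 │ 3 │ - │        
├───┼───┼───┼───┤        
│ 0 │ . │ = │ + │        
├───┼───┼───┼───┤        
│ C │ MC│ MR│ M+│        
└───┴───┴───┴───┘        
                         
                         
                         
                         
                         
                         


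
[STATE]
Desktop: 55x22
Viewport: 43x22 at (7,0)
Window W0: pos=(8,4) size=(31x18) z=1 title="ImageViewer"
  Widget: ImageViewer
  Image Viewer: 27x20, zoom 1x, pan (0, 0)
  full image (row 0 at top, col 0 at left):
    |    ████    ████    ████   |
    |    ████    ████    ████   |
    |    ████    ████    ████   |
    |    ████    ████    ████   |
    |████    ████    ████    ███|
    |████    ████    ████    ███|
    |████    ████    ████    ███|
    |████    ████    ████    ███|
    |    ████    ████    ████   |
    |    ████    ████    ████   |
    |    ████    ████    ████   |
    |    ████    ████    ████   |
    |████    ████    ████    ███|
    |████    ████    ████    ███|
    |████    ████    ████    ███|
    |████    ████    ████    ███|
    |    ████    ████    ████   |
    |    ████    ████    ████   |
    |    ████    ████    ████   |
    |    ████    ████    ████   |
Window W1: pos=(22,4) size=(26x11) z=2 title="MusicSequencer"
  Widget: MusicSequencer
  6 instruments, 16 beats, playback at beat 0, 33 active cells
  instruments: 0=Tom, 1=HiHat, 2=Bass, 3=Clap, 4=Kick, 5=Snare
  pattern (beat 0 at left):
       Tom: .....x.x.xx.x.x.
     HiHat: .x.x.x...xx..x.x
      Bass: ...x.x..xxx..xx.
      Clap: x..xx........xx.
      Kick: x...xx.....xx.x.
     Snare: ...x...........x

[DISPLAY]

                                           
                                           
                                           
                                           
 ┏━━━━━━━━━━━━━┏━━━━━━━━━━━━━━━━━━━━━━━━┓  
 ┃ ImageViewer ┃ MusicSequencer         ┃  
 ┠─────────────┠────────────────────────┨  
 ┃    ████    █┃      ▼123456789012345  ┃  
 ┃    ████    █┃   Tom·····█·█·██·█·█·  ┃  
 ┃    ████    █┃ HiHat·█·█·█···██··█·█  ┃  
 ┃    ████    █┃  Bass···█·█··███··██·  ┃  
 ┃████    ████ ┃  Clap█··██········██·  ┃  
 ┃████    ████ ┃  Kick█···██·····██·█·  ┃  
 ┃████    ████ ┃ Snare···█···········█  ┃  
 ┃████    ████ ┗━━━━━━━━━━━━━━━━━━━━━━━━┛  
 ┃    ████    ████    ████     ┃           
 ┃    ████    ████    ████     ┃           
 ┃    ████    ████    ████     ┃           
 ┃    ████    ████    ████     ┃           
 ┃████    ████    ████    ███  ┃           
 ┃████    ████    ████    ███  ┃           
 ┗━━━━━━━━━━━━━━━━━━━━━━━━━━━━━┛           


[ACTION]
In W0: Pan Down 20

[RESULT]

                                           
                                           
                                           
                                           
 ┏━━━━━━━━━━━━━┏━━━━━━━━━━━━━━━━━━━━━━━━┓  
 ┃ ImageViewer ┃ MusicSequencer         ┃  
 ┠─────────────┠────────────────────────┨  
 ┃             ┃      ▼123456789012345  ┃  
 ┃             ┃   Tom·····█·█·██·█·█·  ┃  
 ┃             ┃ HiHat·█·█·█···██··█·█  ┃  
 ┃             ┃  Bass···█·█··███··██·  ┃  
 ┃             ┃  Clap█··██········██·  ┃  
 ┃             ┃  Kick█···██·····██·█·  ┃  
 ┃             ┃ Snare···█···········█  ┃  
 ┃             ┗━━━━━━━━━━━━━━━━━━━━━━━━┛  
 ┃                             ┃           
 ┃                             ┃           
 ┃                             ┃           
 ┃                             ┃           
 ┃                             ┃           
 ┃                             ┃           
 ┗━━━━━━━━━━━━━━━━━━━━━━━━━━━━━┛           


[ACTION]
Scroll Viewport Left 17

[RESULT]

                                           
                                           
                                           
                                           
        ┏━━━━━━━━━━━━━┏━━━━━━━━━━━━━━━━━━━━
        ┃ ImageViewer ┃ MusicSequencer     
        ┠─────────────┠────────────────────
        ┃             ┃      ▼1234567890123
        ┃             ┃   Tom·····█·█·██·█·
        ┃             ┃ HiHat·█·█·█···██··█
        ┃             ┃  Bass···█·█··███··█
        ┃             ┃  Clap█··██········█
        ┃             ┃  Kick█···██·····██·
        ┃             ┃ Snare···█··········
        ┃             ┗━━━━━━━━━━━━━━━━━━━━
        ┃                             ┃    
        ┃                             ┃    
        ┃                             ┃    
        ┃                             ┃    
        ┃                             ┃    
        ┃                             ┃    
        ┗━━━━━━━━━━━━━━━━━━━━━━━━━━━━━┛    


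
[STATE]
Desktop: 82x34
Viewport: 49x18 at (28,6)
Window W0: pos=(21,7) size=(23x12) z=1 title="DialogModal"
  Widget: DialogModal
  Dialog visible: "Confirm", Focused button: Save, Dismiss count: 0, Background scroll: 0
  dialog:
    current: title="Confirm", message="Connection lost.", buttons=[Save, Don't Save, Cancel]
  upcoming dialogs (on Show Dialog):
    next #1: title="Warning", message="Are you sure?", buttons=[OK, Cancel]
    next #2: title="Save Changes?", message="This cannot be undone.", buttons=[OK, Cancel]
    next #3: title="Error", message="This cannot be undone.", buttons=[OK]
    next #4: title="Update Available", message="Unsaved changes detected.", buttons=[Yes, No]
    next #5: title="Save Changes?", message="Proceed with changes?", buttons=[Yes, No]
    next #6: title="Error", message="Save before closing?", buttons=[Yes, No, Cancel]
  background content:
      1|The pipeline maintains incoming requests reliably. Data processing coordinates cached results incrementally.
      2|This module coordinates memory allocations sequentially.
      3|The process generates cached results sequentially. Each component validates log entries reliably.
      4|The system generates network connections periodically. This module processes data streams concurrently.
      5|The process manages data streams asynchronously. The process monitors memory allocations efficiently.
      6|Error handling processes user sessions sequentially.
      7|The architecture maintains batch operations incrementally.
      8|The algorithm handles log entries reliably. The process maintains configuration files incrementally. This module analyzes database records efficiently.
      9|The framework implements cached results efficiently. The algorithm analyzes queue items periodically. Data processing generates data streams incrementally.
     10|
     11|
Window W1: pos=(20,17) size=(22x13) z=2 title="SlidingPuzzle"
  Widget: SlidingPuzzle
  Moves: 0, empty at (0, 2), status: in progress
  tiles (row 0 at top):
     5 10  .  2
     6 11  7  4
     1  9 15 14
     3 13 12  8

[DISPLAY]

                                                 
━━━━━━━━━━━━━━━┓                                 
gModal         ┃                                 
───────────────┨                                 
peline maintain┃                                 
────────────┐at┃                                 
 Confirm    │es┃                                 
nection lost│s ┃                                 
ve]  Don't S│ d┃                                 
────────────┘es┃                                 
chitecture main┃                                 
━━━━━━━━━━━━━┓s┃                                 
gPuzzle      ┃━┛                                 
─────────────┨                                   
───┬────┬────┃                                   
10 │    │  2 ┃                                   
───┼────┼────┃                                   
11 │  7 │  4 ┃                                   


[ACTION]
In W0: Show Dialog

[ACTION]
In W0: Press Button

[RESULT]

                                                 
━━━━━━━━━━━━━━━┓                                 
gModal         ┃                                 
───────────────┨                                 
peline maintain┃                                 
odule coordinat┃                                 
ocess generates┃                                 
stem generates ┃                                 
ocess manages d┃                                 
handling proces┃                                 
chitecture main┃                                 
━━━━━━━━━━━━━┓s┃                                 
gPuzzle      ┃━┛                                 
─────────────┨                                   
───┬────┬────┃                                   
10 │    │  2 ┃                                   
───┼────┼────┃                                   
11 │  7 │  4 ┃                                   


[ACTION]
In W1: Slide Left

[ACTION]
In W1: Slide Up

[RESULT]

                                                 
━━━━━━━━━━━━━━━┓                                 
gModal         ┃                                 
───────────────┨                                 
peline maintain┃                                 
odule coordinat┃                                 
ocess generates┃                                 
stem generates ┃                                 
ocess manages d┃                                 
handling proces┃                                 
chitecture main┃                                 
━━━━━━━━━━━━━┓s┃                                 
gPuzzle      ┃━┛                                 
─────────────┨                                   
───┬────┬────┃                                   
10 │  2 │  4 ┃                                   
───┼────┼────┃                                   
11 │  7 │    ┃                                   
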